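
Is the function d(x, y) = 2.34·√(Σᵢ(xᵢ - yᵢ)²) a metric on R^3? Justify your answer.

Yes. The L2 (Euclidean) norm induces a metric on R^3, and multiplying a metric by a positive constant 2.34 > 0 preserves all four axioms: non-negativity (2.34·||x-y|| ≥ 0), identity (2.34·||x-y|| = 0 ⟺ ||x-y|| = 0 ⟺ x = y), symmetry (||x-y|| = ||y-x||), and the triangle inequality (2.34·||x-z|| ≤ 2.34·||x-y|| + 2.34·||y-z||). So d is a metric.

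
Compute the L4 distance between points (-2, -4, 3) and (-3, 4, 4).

(Σ|x_i - y_i|^4)^(1/4) = (|-2 - (-3)|^4 + |-4 - 4|^4 + |3 - 4|^4)^(1/4)
= (1^4 + 8^4 + 1^4)^(1/4) = (1 + 4096 + 1)^(1/4) = (4098)^(1/4) ≈ 8.001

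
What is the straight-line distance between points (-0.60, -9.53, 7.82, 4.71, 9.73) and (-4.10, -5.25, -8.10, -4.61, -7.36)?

√(Σ(x_i - y_i)²) = √((-0.6 - (-4.1))² + (-9.53 - (-5.25))² + (7.82 - (-8.1))² + (4.71 - (-4.61))² + (9.73 - (-7.36))²)
= √(3.5² + (-4.28)² + 15.92² + 9.32² + 17.09²) = √(12.25 + 18.3184 + 253.4464 + 86.8624 + 292.0681) = √662.9453 ≈ 25.7477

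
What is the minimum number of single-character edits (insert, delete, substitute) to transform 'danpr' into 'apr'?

Let D[i][j] be the edit distance between the first i characters of 'danpr' and the first j characters of 'apr', with D[i][0] = i, D[0][j] = j, and D[i][j] = D[i-1][j-1] if the characters match, else 1 + min(D[i-1][j], D[i][j-1], D[i-1][j-1]). Filling the table (rows: prefixes of 'danpr', columns: prefixes of 'apr'):
     ε  a  p  r
  ε  0  1  2  3
  d  1  1  2  3
  a  2  1  2  3
  n  3  2  2  3
  p  4  3  2  3
  r  5  4  3  2
The bottom-right entry gives D[5][3] = 2, so no sequence of fewer than 2 edits works. Backtracking through the table gives one optimal edit sequence (2 edits):
  danpr → anpr (del d @1)
  anpr → apr (del n @2)
Edit distance = 2.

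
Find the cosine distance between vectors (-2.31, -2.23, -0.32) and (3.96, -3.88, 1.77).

With u = (-2.31, -2.23, -0.32), v = (3.96, -3.88, 1.77):
u·v = (-2.31)·3.96 + (-2.23)·(-3.88) + (-0.32)·1.77 = (-9.1476) + 8.6524 + (-0.5664) = -1.0616.
|u| = √((-2.31)² + (-2.23)² + (-0.32)²) = √(5.3361 + 4.9729 + 0.1024) = √10.4114, |v| = √(3.96² + (-3.88)² + 1.77²) = √(15.6816 + 15.0544 + 3.1329) = √33.8689.
cos θ = (u·v)/(|u||v|) = -1.0616/(√10.4114·√33.8689) ≈ -0.0565
Cosine distance = 1 - cos θ ≈ 1 - (-0.0565) = 1.0565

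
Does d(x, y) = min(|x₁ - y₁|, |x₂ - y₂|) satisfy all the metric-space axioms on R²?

No. d fails identity of indiscernibles: take x = (-1, 0) and y = (-1, 3). Then d(x,y) = min(|-1 - (-1)|, |0 - 3|) = min(0, 3) = 0, yet x ≠ y.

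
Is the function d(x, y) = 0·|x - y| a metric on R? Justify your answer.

No. With c = 0, d(x,y) = 0 for all x, y. This fails identity of indiscernibles: d(8, 17) = 0 but 8 ≠ 17.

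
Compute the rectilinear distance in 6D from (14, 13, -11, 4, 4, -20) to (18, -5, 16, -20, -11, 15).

Σ|x_i - y_i| = |14 - 18| + |13 - (-5)| + |-11 - 16| + |4 - (-20)| + |4 - (-11)| + |-20 - 15| = 4 + 18 + 27 + 24 + 15 + 35 = 123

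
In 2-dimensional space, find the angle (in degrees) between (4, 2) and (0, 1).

With u = (4, 2), v = (0, 1):
u·v = 4·0 + 2·1 = 0 + 2 = 2.
|u| = √(4² + 2²) = √20, |v| = √(0² + 1²) = √1, so |u||v| = √(20·1) = √20.
cos θ = (u·v)/(|u||v|) = 2/√20 ≈ 0.447214
θ = arccos(0.447214) ≈ 63.43°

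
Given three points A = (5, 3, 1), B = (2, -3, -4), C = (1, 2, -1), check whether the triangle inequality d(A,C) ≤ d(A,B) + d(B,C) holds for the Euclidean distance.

d(A,B) = √(3² + 6² + 5²) = √70 ≈ 8.3666, d(B,C) = √(1² + 5² + 3²) = √35 ≈ 5.9161, d(A,C) = √(4² + 1² + 2²) = √21 ≈ 4.5826.
d(A,C) ≈ 4.5826 ≤ 8.3666 + 5.9161 = 14.2827. Triangle inequality is satisfied.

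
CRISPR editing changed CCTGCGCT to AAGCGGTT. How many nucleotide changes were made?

Differing positions: 1, 2, 3, 4, 5, 7. Hamming distance = 6.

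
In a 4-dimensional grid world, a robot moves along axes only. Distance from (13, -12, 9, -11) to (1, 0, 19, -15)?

Σ|x_i - y_i| = |13 - 1| + |-12 - 0| + |9 - 19| + |-11 - (-15)| = 12 + 12 + 10 + 4 = 38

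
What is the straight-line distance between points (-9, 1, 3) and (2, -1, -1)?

√(Σ(x_i - y_i)²) = √((-9 - 2)² + (1 - (-1))² + (3 - (-1))²)
= √((-11)² + 2² + 4²) = √(121 + 4 + 16) = √141 ≈ 11.8743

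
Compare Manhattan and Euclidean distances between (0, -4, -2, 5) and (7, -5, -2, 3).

L1 = |0 - 7| + |-4 - (-5)| + |-2 - (-2)| + |5 - 3| = 7 + 1 + 0 + 2 = 10
L2 = √(7² + 1² + 0² + 2²) = √54 ≈ 7.3485
L1 ≥ L2 always (equality iff movement is along one axis); L1 > L2 here.
Ratio L1/L2 = 10/√54 ≈ 1.3608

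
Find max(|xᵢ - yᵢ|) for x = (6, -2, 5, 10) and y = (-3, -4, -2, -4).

max(|x_i - y_i|) = max(|6 - (-3)|, |-2 - (-4)|, |5 - (-2)|, |10 - (-4)|) = max(9, 2, 7, 14) = 14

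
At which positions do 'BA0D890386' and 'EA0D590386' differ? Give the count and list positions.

Differing positions: 1, 5. Hamming distance = 2.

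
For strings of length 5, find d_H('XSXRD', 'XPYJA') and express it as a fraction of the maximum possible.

Differing positions: 2, 3, 4, 5. Hamming distance = 4. The maximum possible Hamming distance for length-5 strings is 5, so d_H/5 = 4/5 = 0.8.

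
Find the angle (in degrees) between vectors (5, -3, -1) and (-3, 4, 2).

With u = (5, -3, -1), v = (-3, 4, 2):
u·v = 5·(-3) + (-3)·4 + (-1)·2 = (-15) + (-12) + (-2) = -29.
|u| = √(5² + (-3)² + (-1)²) = √35, |v| = √((-3)² + 4² + 2²) = √29, so |u||v| = √(35·29) = √1015.
cos θ = (u·v)/(|u||v|) = -29/√1015 ≈ -0.910259
θ = arccos(-0.910259) ≈ 155.54°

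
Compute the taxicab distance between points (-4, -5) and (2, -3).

Σ|x_i - y_i| = |-4 - 2| + |-5 - (-3)| = 6 + 2 = 8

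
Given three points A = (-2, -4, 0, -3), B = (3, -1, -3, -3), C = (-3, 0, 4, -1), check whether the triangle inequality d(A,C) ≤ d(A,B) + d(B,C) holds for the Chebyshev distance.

d(A,B) = max(5, 3, 3, 0) = 5, d(B,C) = max(6, 1, 7, 2) = 7, d(A,C) = max(1, 4, 4, 2) = 4.
d(A,C) = 4 ≤ 5 + 7 = 12. Triangle inequality is satisfied.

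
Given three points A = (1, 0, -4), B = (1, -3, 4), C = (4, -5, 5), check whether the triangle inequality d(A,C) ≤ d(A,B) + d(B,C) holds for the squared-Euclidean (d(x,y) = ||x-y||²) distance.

d(A,B) = 0² + 3² + 8² = 73, d(B,C) = 3² + 2² + 1² = 14, d(A,C) = 3² + 5² + 9² = 115.
d(A,C) = 115 > 73 + 14 = 87. Triangle inequality is VIOLATED. (Squared-Euclidean is not a metric — this is a counterexample.)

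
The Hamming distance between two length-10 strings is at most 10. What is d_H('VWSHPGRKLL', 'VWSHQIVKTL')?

Differing positions: 5, 6, 7, 9. Hamming distance = 4. The maximum possible Hamming distance for length-10 strings is 10, so d_H/10 = 4/10 = 0.4.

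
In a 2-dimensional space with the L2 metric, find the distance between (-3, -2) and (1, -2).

(Σ|x_i - y_i|^2)^(1/2) = (|-3 - 1|^2 + |-2 - (-2)|^2)^(1/2)
= (4^2 + 0^2)^(1/2) = (16 + 0)^(1/2) = (16)^(1/2) = 4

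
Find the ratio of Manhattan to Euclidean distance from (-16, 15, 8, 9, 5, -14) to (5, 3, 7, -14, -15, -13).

L1 = |-16 - 5| + |15 - 3| + |8 - 7| + |9 - (-14)| + |5 - (-15)| + |-14 - (-13)| = 21 + 12 + 1 + 23 + 20 + 1 = 78
L2 = √(21² + 12² + 1² + 23² + 20² + 1²) = √1516 ≈ 38.9358
L1 ≥ L2 always (equality iff movement is along one axis); L1 > L2 here.
Ratio L1/L2 = 78/√1516 ≈ 2.0033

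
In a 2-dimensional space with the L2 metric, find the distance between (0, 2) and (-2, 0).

(Σ|x_i - y_i|^2)^(1/2) = (|0 - (-2)|^2 + |2 - 0|^2)^(1/2)
= (2^2 + 2^2)^(1/2) = (4 + 4)^(1/2) = (8)^(1/2) ≈ 2.8284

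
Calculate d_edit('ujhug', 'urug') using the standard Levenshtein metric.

Let D[i][j] be the edit distance between the first i characters of 'ujhug' and the first j characters of 'urug', with D[i][0] = i, D[0][j] = j, and D[i][j] = D[i-1][j-1] if the characters match, else 1 + min(D[i-1][j], D[i][j-1], D[i-1][j-1]). Filling the table (rows: prefixes of 'ujhug', columns: prefixes of 'urug'):
     ε  u  r  u  g
  ε  0  1  2  3  4
  u  1  0  1  2  3
  j  2  1  1  2  3
  h  3  2  2  2  3
  u  4  3  3  2  3
  g  5  4  4  3  2
The bottom-right entry gives D[5][4] = 2, so no sequence of fewer than 2 edits works. Backtracking through the table gives one optimal edit sequence (2 edits):
  ujhug → uhug (del j @2)
  uhug → urug (sub h→r @2)
Edit distance = 2.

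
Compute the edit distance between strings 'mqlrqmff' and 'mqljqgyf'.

Let D[i][j] be the edit distance between the first i characters of 'mqlrqmff' and the first j characters of 'mqljqgyf', with D[i][0] = i, D[0][j] = j, and D[i][j] = D[i-1][j-1] if the characters match, else 1 + min(D[i-1][j], D[i][j-1], D[i-1][j-1]). Filling the table (rows: prefixes of 'mqlrqmff', columns: prefixes of 'mqljqgyf'):
     ε  m  q  l  j  q  g  y  f
  ε  0  1  2  3  4  5  6  7  8
  m  1  0  1  2  3  4  5  6  7
  q  2  1  0  1  2  3  4  5  6
  l  3  2  1  0  1  2  3  4  5
  r  4  3  2  1  1  2  3  4  5
  q  5  4  3  2  2  1  2  3  4
  m  6  5  4  3  3  2  2  3  4
  f  7  6  5  4  4  3  3  3  3
  f  8  7  6  5  5  4  4  4  3
The bottom-right entry gives D[8][8] = 3, so no sequence of fewer than 3 edits works. Backtracking through the table gives one optimal edit sequence (3 edits):
  mqlrqmff → mqljqmff (sub r→j @4)
  mqljqmff → mqljqgff (sub m→g @6)
  mqljqgff → mqljqgyf (sub f→y @7)
Edit distance = 3.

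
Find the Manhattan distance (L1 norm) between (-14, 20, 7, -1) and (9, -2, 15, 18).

Σ|x_i - y_i| = |-14 - 9| + |20 - (-2)| + |7 - 15| + |-1 - 18| = 23 + 22 + 8 + 19 = 72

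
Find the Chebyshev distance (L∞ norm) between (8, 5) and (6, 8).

max(|x_i - y_i|) = max(|8 - 6|, |5 - 8|) = max(2, 3) = 3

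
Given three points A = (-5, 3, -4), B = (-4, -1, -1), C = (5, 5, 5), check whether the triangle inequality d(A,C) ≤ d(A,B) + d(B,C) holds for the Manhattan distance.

d(A,B) = 1 + 4 + 3 = 8, d(B,C) = 9 + 6 + 6 = 21, d(A,C) = 10 + 2 + 9 = 21.
d(A,C) = 21 ≤ 8 + 21 = 29. Triangle inequality is satisfied.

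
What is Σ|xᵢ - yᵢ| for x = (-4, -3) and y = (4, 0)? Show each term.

Σ|x_i - y_i| = |-4 - 4| + |-3 - 0| = 8 + 3 = 11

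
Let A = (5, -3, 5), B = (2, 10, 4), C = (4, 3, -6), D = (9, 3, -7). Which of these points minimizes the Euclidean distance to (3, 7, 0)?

Distances: d(A) ≈ 11.3578, d(B) ≈ 5.099, d(C) ≈ 7.2801, d(D) ≈ 10.0499. Nearest: B = (2, 10, 4) with distance 5.099.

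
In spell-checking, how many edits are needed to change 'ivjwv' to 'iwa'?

Let D[i][j] be the edit distance between the first i characters of 'ivjwv' and the first j characters of 'iwa', with D[i][0] = i, D[0][j] = j, and D[i][j] = D[i-1][j-1] if the characters match, else 1 + min(D[i-1][j], D[i][j-1], D[i-1][j-1]). Filling the table (rows: prefixes of 'ivjwv', columns: prefixes of 'iwa'):
     ε  i  w  a
  ε  0  1  2  3
  i  1  0  1  2
  v  2  1  1  2
  j  3  2  2  2
  w  4  3  2  3
  v  5  4  3  3
The bottom-right entry gives D[5][3] = 3, so no sequence of fewer than 3 edits works. Backtracking through the table gives one optimal edit sequence (3 edits):
  ivjwv → ijwv (del v @2)
  ijwv → iwv (del j @2)
  iwv → iwa (sub v→a @3)
Edit distance = 3.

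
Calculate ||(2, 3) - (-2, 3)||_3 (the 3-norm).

(Σ|x_i - y_i|^3)^(1/3) = (|2 - (-2)|^3 + |3 - 3|^3)^(1/3)
= (4^3 + 0^3)^(1/3) = (64 + 0)^(1/3) = (64)^(1/3) = 4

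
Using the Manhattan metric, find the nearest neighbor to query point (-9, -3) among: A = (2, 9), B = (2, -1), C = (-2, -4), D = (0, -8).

Distances: d(A) = 23, d(B) = 13, d(C) = 8, d(D) = 14. Nearest: C = (-2, -4) with distance 8.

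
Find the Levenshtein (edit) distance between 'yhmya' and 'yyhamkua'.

Let D[i][j] be the edit distance between the first i characters of 'yhmya' and the first j characters of 'yyhamkua', with D[i][0] = i, D[0][j] = j, and D[i][j] = D[i-1][j-1] if the characters match, else 1 + min(D[i-1][j], D[i][j-1], D[i-1][j-1]). Filling the table (rows: prefixes of 'yhmya', columns: prefixes of 'yyhamkua'):
     ε  y  y  h  a  m  k  u  a
  ε  0  1  2  3  4  5  6  7  8
  y  1  0  1  2  3  4  5  6  7
  h  2  1  1  1  2  3  4  5  6
  m  3  2  2  2  2  2  3  4  5
  y  4  3  2  3  3  3  3  4  5
  a  5  4  3  3  3  4  4  4  4
The bottom-right entry gives D[5][8] = 4, so no sequence of fewer than 4 edits works. Backtracking through the table gives one optimal edit sequence (4 edits):
  yhmya → yyhmya (ins y @1)
  yyhmya → yyhamya (ins a @4)
  yyhamya → yyhamkya (ins k @6)
  yyhamkya → yyhamkua (sub y→u @7)
Edit distance = 4.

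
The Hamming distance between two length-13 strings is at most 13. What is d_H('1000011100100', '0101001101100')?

Differing positions: 1, 2, 4, 6, 10. Hamming distance = 5. The maximum possible Hamming distance for length-13 strings is 13, so d_H/13 = 5/13 ≈ 0.3846.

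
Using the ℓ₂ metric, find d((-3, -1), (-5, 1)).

√(Σ(x_i - y_i)²) = √((-3 - (-5))² + (-1 - 1)²)
= √(2² + (-2)²) = √(4 + 4) = √8 ≈ 2.8284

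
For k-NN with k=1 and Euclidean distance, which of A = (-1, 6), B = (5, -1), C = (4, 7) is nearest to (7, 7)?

Distances: d(A) ≈ 8.0623, d(B) ≈ 8.2462, d(C) = 3. Nearest: C = (4, 7) with distance 3.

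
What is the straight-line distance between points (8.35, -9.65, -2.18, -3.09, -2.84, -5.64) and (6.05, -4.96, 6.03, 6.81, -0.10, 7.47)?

√(Σ(x_i - y_i)²) = √((8.35 - 6.05)² + (-9.65 - (-4.96))² + (-2.18 - 6.03)² + (-3.09 - 6.81)² + (-2.84 - (-0.1))² + (-5.64 - 7.47)²)
= √(2.3² + (-4.69)² + (-8.21)² + (-9.9)² + (-2.74)² + (-13.11)²) = √(5.29 + 21.9961 + 67.4041 + 98.01 + 7.5076 + 171.8721) = √372.0799 ≈ 19.2894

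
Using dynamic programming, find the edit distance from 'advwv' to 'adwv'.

Let D[i][j] be the edit distance between the first i characters of 'advwv' and the first j characters of 'adwv', with D[i][0] = i, D[0][j] = j, and D[i][j] = D[i-1][j-1] if the characters match, else 1 + min(D[i-1][j], D[i][j-1], D[i-1][j-1]). Filling the table (rows: prefixes of 'advwv', columns: prefixes of 'adwv'):
     ε  a  d  w  v
  ε  0  1  2  3  4
  a  1  0  1  2  3
  d  2  1  0  1  2
  v  3  2  1  1  1
  w  4  3  2  1  2
  v  5  4  3  2  1
The bottom-right entry gives D[5][4] = 1, so no sequence of fewer than 1 edit works. Backtracking through the table gives one optimal edit sequence (1 edit):
  advwv → adwv (del v @3)
Edit distance = 1.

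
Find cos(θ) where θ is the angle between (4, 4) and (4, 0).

With u = (4, 4), v = (4, 0):
u·v = 4·4 + 4·0 = 16 + 0 = 16.
|u| = √(4² + 4²) = √32, |v| = √(4² + 0²) = √16, so |u||v| = √(32·16) = √512.
cos θ = (u·v)/(|u||v|) = 16/√512 ≈ 0.7071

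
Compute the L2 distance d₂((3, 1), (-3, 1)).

√(Σ(x_i - y_i)²) = √((3 - (-3))² + (1 - 1)²)
= √(6² + 0²) = √(36 + 0) = √36 = 6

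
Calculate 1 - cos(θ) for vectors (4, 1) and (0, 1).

With u = (4, 1), v = (0, 1):
u·v = 4·0 + 1·1 = 0 + 1 = 1.
|u| = √(4² + 1²) = √17, |v| = √(0² + 1²) = √1, so |u||v| = √(17·1) = √17.
cos θ = (u·v)/(|u||v|) = 1/√17 ≈ 0.2425
Cosine distance = 1 - cos θ ≈ 1 - 0.2425 = 0.7575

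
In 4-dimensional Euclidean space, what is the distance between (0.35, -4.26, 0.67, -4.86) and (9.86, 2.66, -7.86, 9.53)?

√(Σ(x_i - y_i)²) = √((0.35 - 9.86)² + (-4.26 - 2.66)² + (0.67 - (-7.86))² + (-4.86 - 9.53)²)
= √((-9.51)² + (-6.92)² + 8.53² + (-14.39)²) = √(90.4401 + 47.8864 + 72.7609 + 207.0721) = √418.1595 ≈ 20.4489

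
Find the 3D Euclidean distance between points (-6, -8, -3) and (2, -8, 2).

√(Σ(x_i - y_i)²) = √((-6 - 2)² + (-8 - (-8))² + (-3 - 2)²)
= √((-8)² + 0² + (-5)²) = √(64 + 0 + 25) = √89 ≈ 9.434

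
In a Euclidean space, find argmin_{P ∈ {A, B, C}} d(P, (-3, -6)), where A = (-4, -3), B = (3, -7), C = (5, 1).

Distances: d(A) ≈ 3.1623, d(B) ≈ 6.0828, d(C) ≈ 10.6301. Nearest: A = (-4, -3) with distance 3.1623.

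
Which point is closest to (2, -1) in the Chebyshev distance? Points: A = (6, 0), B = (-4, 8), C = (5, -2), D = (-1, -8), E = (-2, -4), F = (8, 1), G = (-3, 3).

Distances: d(A) = 4, d(B) = 9, d(C) = 3, d(D) = 7, d(E) = 4, d(F) = 6, d(G) = 5. Nearest: C = (5, -2) with distance 3.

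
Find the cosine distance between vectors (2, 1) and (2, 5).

With u = (2, 1), v = (2, 5):
u·v = 2·2 + 1·5 = 4 + 5 = 9.
|u| = √(2² + 1²) = √5, |v| = √(2² + 5²) = √29, so |u||v| = √(5·29) = √145.
cos θ = (u·v)/(|u||v|) = 9/√145 ≈ 0.7474
Cosine distance = 1 - cos θ ≈ 1 - 0.7474 = 0.2526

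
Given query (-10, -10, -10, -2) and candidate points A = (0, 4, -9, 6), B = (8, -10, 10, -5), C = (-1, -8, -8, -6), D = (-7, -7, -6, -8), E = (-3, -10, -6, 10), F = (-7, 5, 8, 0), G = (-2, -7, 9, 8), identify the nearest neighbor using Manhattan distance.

Distances: d(A) = 33, d(B) = 41, d(C) = 17, d(D) = 16, d(E) = 23, d(F) = 38, d(G) = 40. Nearest: D = (-7, -7, -6, -8) with distance 16.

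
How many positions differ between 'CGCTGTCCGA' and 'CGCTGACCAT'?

Differing positions: 6, 9, 10. Hamming distance = 3.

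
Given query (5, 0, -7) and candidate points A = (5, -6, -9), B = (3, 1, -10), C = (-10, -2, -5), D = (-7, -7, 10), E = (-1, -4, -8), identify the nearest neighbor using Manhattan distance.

Distances: d(A) = 8, d(B) = 6, d(C) = 19, d(D) = 36, d(E) = 11. Nearest: B = (3, 1, -10) with distance 6.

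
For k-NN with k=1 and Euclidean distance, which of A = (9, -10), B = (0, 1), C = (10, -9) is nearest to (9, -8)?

Distances: d(A) = 2, d(B) ≈ 12.7279, d(C) ≈ 1.4142. Nearest: C = (10, -9) with distance 1.4142.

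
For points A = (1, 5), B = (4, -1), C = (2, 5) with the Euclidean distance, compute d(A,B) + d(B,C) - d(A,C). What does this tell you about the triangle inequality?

d(A,B) = √(3² + 6²) = √45 ≈ 6.7082, d(B,C) = √(2² + 6²) = √40 ≈ 6.3246, d(A,C) = √(1² + 0²) = √1 = 1.
d(A,B) + d(B,C) - d(A,C) = 6.7082 + 6.3246 - 1 = 13.0328 - 1 = 12.0328 (to 4 decimal places). This is ≥ 0, so the triangle inequality holds for these points.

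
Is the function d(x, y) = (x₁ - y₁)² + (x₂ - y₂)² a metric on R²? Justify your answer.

No. The squared Euclidean distance fails the triangle inequality. Counterexample: x = (0, 0), y = (5, 1), z = (10, 2). d(x,z) = 10² + 2² = 104, but d(x,y) + d(y,z) = (5² + 1²) + (5² + 1²) = 26 + 26 = 52. Since 104 > 52, the triangle inequality is violated. (Note: √d, the ordinary Euclidean distance, IS a metric.)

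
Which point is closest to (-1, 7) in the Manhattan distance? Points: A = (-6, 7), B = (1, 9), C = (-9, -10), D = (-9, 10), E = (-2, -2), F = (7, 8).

Distances: d(A) = 5, d(B) = 4, d(C) = 25, d(D) = 11, d(E) = 10, d(F) = 9. Nearest: B = (1, 9) with distance 4.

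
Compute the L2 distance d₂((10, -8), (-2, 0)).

√(Σ(x_i - y_i)²) = √((10 - (-2))² + (-8 - 0)²)
= √(12² + (-8)²) = √(144 + 64) = √208 ≈ 14.4222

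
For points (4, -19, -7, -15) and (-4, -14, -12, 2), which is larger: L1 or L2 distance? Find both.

L1 = |4 - (-4)| + |-19 - (-14)| + |-7 - (-12)| + |-15 - 2| = 8 + 5 + 5 + 17 = 35
L2 = √(8² + 5² + 5² + 17²) = √403 ≈ 20.0749
L1 ≥ L2 always (equality iff movement is along one axis); L1 > L2 here.
Ratio L1/L2 = 35/√403 ≈ 1.7435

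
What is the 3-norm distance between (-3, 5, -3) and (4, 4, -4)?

(Σ|x_i - y_i|^3)^(1/3) = (|-3 - 4|^3 + |5 - 4|^3 + |-3 - (-4)|^3)^(1/3)
= (7^3 + 1^3 + 1^3)^(1/3) = (343 + 1 + 1)^(1/3) = (345)^(1/3) ≈ 7.0136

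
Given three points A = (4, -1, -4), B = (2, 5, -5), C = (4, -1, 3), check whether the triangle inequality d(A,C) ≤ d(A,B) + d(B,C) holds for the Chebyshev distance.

d(A,B) = max(2, 6, 1) = 6, d(B,C) = max(2, 6, 8) = 8, d(A,C) = max(0, 0, 7) = 7.
d(A,C) = 7 ≤ 6 + 8 = 14. Triangle inequality is satisfied.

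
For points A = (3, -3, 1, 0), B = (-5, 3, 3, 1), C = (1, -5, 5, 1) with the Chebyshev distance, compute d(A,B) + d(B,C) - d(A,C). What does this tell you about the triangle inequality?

d(A,B) = max(8, 6, 2, 1) = 8, d(B,C) = max(6, 8, 2, 0) = 8, d(A,C) = max(2, 2, 4, 1) = 4.
d(A,B) + d(B,C) - d(A,C) = 8 + 8 - 4 = 16 - 4 = 12. This is ≥ 0, so the triangle inequality holds for these points.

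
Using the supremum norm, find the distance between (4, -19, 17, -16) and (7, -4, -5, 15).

max(|x_i - y_i|) = max(|4 - 7|, |-19 - (-4)|, |17 - (-5)|, |-16 - 15|) = max(3, 15, 22, 31) = 31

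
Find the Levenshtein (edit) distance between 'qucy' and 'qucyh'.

Let D[i][j] be the edit distance between the first i characters of 'qucy' and the first j characters of 'qucyh', with D[i][0] = i, D[0][j] = j, and D[i][j] = D[i-1][j-1] if the characters match, else 1 + min(D[i-1][j], D[i][j-1], D[i-1][j-1]). Filling the table (rows: prefixes of 'qucy', columns: prefixes of 'qucyh'):
     ε  q  u  c  y  h
  ε  0  1  2  3  4  5
  q  1  0  1  2  3  4
  u  2  1  0  1  2  3
  c  3  2  1  0  1  2
  y  4  3  2  1  0  1
The bottom-right entry gives D[4][5] = 1, so no sequence of fewer than 1 edit works. Backtracking through the table gives one optimal edit sequence (1 edit):
  qucy → qucyh (ins h @5)
Edit distance = 1.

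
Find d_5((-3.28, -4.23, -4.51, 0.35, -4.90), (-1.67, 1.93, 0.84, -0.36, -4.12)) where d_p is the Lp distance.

(Σ|x_i - y_i|^5)^(1/5) = (|-3.28 - (-1.67)|^5 + |-4.23 - 1.93|^5 + |-4.51 - 0.84|^5 + |0.35 - (-0.36)|^5 + |-4.9 - (-4.12)|^5)^(1/5)
= (1.61^5 + 6.16^5 + 5.35^5 + 0.71^5 + 0.78^5)^(1/5) ≈ (10.8176 + 8869.5903 + 4382.9742 + 0.1804 + 0.2887)^(1/5) = (13263.8512)^(1/5) ≈ 6.6763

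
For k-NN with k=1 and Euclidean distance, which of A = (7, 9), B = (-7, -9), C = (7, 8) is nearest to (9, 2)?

Distances: d(A) ≈ 7.2801, d(B) ≈ 19.4165, d(C) ≈ 6.3246. Nearest: C = (7, 8) with distance 6.3246.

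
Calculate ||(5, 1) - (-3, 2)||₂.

√(Σ(x_i - y_i)²) = √((5 - (-3))² + (1 - 2)²)
= √(8² + (-1)²) = √(64 + 1) = √65 ≈ 8.0623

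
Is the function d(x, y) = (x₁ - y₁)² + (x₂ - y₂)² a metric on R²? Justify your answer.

No. The squared Euclidean distance fails the triangle inequality. Counterexample: x = (0, 0), y = (2, 5), z = (4, 10). d(x,z) = 4² + 10² = 116, but d(x,y) + d(y,z) = (2² + 5²) + (2² + 5²) = 29 + 29 = 58. Since 116 > 58, the triangle inequality is violated. (Note: √d, the ordinary Euclidean distance, IS a metric.)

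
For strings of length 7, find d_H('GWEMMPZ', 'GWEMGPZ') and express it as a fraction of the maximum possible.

Differing positions: 5. Hamming distance = 1. The maximum possible Hamming distance for length-7 strings is 7, so d_H/7 = 1/7 ≈ 0.1429.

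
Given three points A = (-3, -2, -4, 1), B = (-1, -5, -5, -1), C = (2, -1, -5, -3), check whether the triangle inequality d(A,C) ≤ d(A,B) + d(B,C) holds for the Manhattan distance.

d(A,B) = 2 + 3 + 1 + 2 = 8, d(B,C) = 3 + 4 + 0 + 2 = 9, d(A,C) = 5 + 1 + 1 + 4 = 11.
d(A,C) = 11 ≤ 8 + 9 = 17. Triangle inequality is satisfied.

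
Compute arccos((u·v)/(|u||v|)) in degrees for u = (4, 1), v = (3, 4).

With u = (4, 1), v = (3, 4):
u·v = 4·3 + 1·4 = 12 + 4 = 16.
|u| = √(4² + 1²) = √17, |v| = √(3² + 4²) = √25, so |u||v| = √(17·25) = √425.
cos θ = (u·v)/(|u||v|) = 16/√425 = 0.776114
θ = arccos(0.776114) ≈ 39.09°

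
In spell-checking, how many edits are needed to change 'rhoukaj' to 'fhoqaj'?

Let D[i][j] be the edit distance between the first i characters of 'rhoukaj' and the first j characters of 'fhoqaj', with D[i][0] = i, D[0][j] = j, and D[i][j] = D[i-1][j-1] if the characters match, else 1 + min(D[i-1][j], D[i][j-1], D[i-1][j-1]). Filling the table (rows: prefixes of 'rhoukaj', columns: prefixes of 'fhoqaj'):
     ε  f  h  o  q  a  j
  ε  0  1  2  3  4  5  6
  r  1  1  2  3  4  5  6
  h  2  2  1  2  3  4  5
  o  3  3  2  1  2  3  4
  u  4  4  3  2  2  3  4
  k  5  5  4  3  3  3  4
  a  6  6  5  4  4  3  4
  j  7  7  6  5  5  4  3
The bottom-right entry gives D[7][6] = 3, so no sequence of fewer than 3 edits works. Backtracking through the table gives one optimal edit sequence (3 edits):
  rhoukaj → fhoukaj (sub r→f @1)
  fhoukaj → fhokaj (del u @4)
  fhokaj → fhoqaj (sub k→q @4)
Edit distance = 3.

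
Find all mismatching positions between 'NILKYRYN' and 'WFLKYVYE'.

Differing positions: 1, 2, 6, 8. Hamming distance = 4.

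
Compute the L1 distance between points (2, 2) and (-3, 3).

Σ|x_i - y_i| = |2 - (-3)| + |2 - 3| = 5 + 1 = 6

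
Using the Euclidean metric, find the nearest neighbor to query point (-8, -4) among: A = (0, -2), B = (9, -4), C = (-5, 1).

Distances: d(A) ≈ 8.2462, d(B) = 17, d(C) ≈ 5.831. Nearest: C = (-5, 1) with distance 5.831.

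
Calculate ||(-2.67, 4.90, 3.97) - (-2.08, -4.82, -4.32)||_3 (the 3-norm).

(Σ|x_i - y_i|^3)^(1/3) = (|-2.67 - (-2.08)|^3 + |4.9 - (-4.82)|^3 + |3.97 - (-4.32)|^3)^(1/3)
= (0.59^3 + 9.72^3 + 8.29^3)^(1/3) ≈ (0.2054 + 918.33 + 569.7228)^(1/3) = (1488.2582)^(1/3) ≈ 11.4172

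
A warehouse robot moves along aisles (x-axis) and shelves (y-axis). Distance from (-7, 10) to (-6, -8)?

Σ|x_i - y_i| = |-7 - (-6)| + |10 - (-8)| = 1 + 18 = 19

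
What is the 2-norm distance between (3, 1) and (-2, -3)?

(Σ|x_i - y_i|^2)^(1/2) = (|3 - (-2)|^2 + |1 - (-3)|^2)^(1/2)
= (5^2 + 4^2)^(1/2) = (25 + 16)^(1/2) = (41)^(1/2) ≈ 6.4031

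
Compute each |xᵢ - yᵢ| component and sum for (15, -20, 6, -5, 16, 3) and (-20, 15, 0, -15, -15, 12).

Σ|x_i - y_i| = |15 - (-20)| + |-20 - 15| + |6 - 0| + |-5 - (-15)| + |16 - (-15)| + |3 - 12| = 35 + 35 + 6 + 10 + 31 + 9 = 126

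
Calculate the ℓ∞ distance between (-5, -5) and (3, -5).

max(|x_i - y_i|) = max(|-5 - 3|, |-5 - (-5)|) = max(8, 0) = 8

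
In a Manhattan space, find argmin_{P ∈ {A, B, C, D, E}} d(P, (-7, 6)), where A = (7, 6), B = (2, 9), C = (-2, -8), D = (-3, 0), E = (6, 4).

Distances: d(A) = 14, d(B) = 12, d(C) = 19, d(D) = 10, d(E) = 15. Nearest: D = (-3, 0) with distance 10.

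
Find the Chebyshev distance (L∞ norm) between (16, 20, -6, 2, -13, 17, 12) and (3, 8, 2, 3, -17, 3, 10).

max(|x_i - y_i|) = max(|16 - 3|, |20 - 8|, |-6 - 2|, |2 - 3|, |-13 - (-17)|, |17 - 3|, |12 - 10|) = max(13, 12, 8, 1, 4, 14, 2) = 14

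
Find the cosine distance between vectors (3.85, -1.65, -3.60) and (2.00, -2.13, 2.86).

With u = (3.85, -1.65, -3.60), v = (2.00, -2.13, 2.86):
u·v = 3.85·2 + (-1.65)·(-2.13) + (-3.6)·2.86 = 7.7 + 3.5145 + (-10.296) = 0.9185.
|u| = √(3.85² + (-1.65)² + (-3.6)²) = √(14.8225 + 2.7225 + 12.96) = √30.505, |v| = √(2² + (-2.13)² + 2.86²) = √(4 + 4.5369 + 8.1796) = √16.7165.
cos θ = (u·v)/(|u||v|) = 0.9185/(√30.505·√16.7165) ≈ 0.0407
Cosine distance = 1 - cos θ ≈ 1 - 0.0407 = 0.9593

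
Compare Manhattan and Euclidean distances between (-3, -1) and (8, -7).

L1 = |-3 - 8| + |-1 - (-7)| = 11 + 6 = 17
L2 = √(11² + 6²) = √157 ≈ 12.53
L1 ≥ L2 always (equality iff movement is along one axis); L1 > L2 here.
Ratio L1/L2 = 17/√157 ≈ 1.3567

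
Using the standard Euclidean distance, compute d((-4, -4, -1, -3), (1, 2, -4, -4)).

(Σ|x_i - y_i|^2)^(1/2) = (|-4 - 1|^2 + |-4 - 2|^2 + |-1 - (-4)|^2 + |-3 - (-4)|^2)^(1/2)
= (5^2 + 6^2 + 3^2 + 1^2)^(1/2) = (25 + 36 + 9 + 1)^(1/2) = (71)^(1/2) ≈ 8.4261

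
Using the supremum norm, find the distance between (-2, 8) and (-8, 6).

max(|x_i - y_i|) = max(|-2 - (-8)|, |8 - 6|) = max(6, 2) = 6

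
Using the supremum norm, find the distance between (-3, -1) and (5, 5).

max(|x_i - y_i|) = max(|-3 - 5|, |-1 - 5|) = max(8, 6) = 8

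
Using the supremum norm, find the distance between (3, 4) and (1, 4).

max(|x_i - y_i|) = max(|3 - 1|, |4 - 4|) = max(2, 0) = 2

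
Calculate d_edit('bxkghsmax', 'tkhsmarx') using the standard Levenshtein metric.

Let D[i][j] be the edit distance between the first i characters of 'bxkghsmax' and the first j characters of 'tkhsmarx', with D[i][0] = i, D[0][j] = j, and D[i][j] = D[i-1][j-1] if the characters match, else 1 + min(D[i-1][j], D[i][j-1], D[i-1][j-1]). Filling the table (rows: prefixes of 'bxkghsmax', columns: prefixes of 'tkhsmarx'):
     ε  t  k  h  s  m  a  r  x
  ε  0  1  2  3  4  5  6  7  8
  b  1  1  2  3  4  5  6  7  8
  x  2  2  2  3  4  5  6  7  7
  k  3  3  2  3  4  5  6  7  8
  g  4  4  3  3  4  5  6  7  8
  h  5  5  4  3  4  5  6  7  8
  s  6  6  5  4  3  4  5  6  7
  m  7  7  6  5  4  3  4  5  6
  a  8  8  7  6  5  4  3  4  5
  x  9  9  8  7  6  5  4  4  4
The bottom-right entry gives D[9][8] = 4, so no sequence of fewer than 4 edits works. Backtracking through the table gives one optimal edit sequence (4 edits):
  bxkghsmax → xkghsmax (del b @1)
  xkghsmax → tkghsmax (sub x→t @1)
  tkghsmax → tkhsmax (del g @3)
  tkhsmax → tkhsmarx (ins r @7)
Edit distance = 4.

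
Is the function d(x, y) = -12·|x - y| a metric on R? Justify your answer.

No. With c = -12 < 0, d fails non-negativity: d(3, 8) = -12·|3 - 8| = -12·5 = -60 < 0.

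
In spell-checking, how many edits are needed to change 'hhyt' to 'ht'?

Let D[i][j] be the edit distance between the first i characters of 'hhyt' and the first j characters of 'ht', with D[i][0] = i, D[0][j] = j, and D[i][j] = D[i-1][j-1] if the characters match, else 1 + min(D[i-1][j], D[i][j-1], D[i-1][j-1]). Filling the table (rows: prefixes of 'hhyt', columns: prefixes of 'ht'):
     ε  h  t
  ε  0  1  2
  h  1  0  1
  h  2  1  1
  y  3  2  2
  t  4  3  2
The bottom-right entry gives D[4][2] = 2, so no sequence of fewer than 2 edits works. Backtracking through the table gives one optimal edit sequence (2 edits):
  hhyt → hyt (del h @1)
  hyt → ht (del y @2)
Edit distance = 2.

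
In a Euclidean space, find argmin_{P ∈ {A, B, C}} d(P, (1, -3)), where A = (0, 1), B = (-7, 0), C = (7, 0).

Distances: d(A) ≈ 4.1231, d(B) ≈ 8.544, d(C) ≈ 6.7082. Nearest: A = (0, 1) with distance 4.1231.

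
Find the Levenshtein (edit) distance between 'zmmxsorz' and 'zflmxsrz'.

Let D[i][j] be the edit distance between the first i characters of 'zmmxsorz' and the first j characters of 'zflmxsrz', with D[i][0] = i, D[0][j] = j, and D[i][j] = D[i-1][j-1] if the characters match, else 1 + min(D[i-1][j], D[i][j-1], D[i-1][j-1]). Filling the table (rows: prefixes of 'zmmxsorz', columns: prefixes of 'zflmxsrz'):
     ε  z  f  l  m  x  s  r  z
  ε  0  1  2  3  4  5  6  7  8
  z  1  0  1  2  3  4  5  6  7
  m  2  1  1  2  2  3  4  5  6
  m  3  2  2  2  2  3  4  5  6
  x  4  3  3  3  3  2  3  4  5
  s  5  4  4  4  4  3  2  3  4
  o  6  5  5  5  5  4  3  3  4
  r  7  6  6  6  6  5  4  3  4
  z  8  7  7  7  7  6  5  4  3
The bottom-right entry gives D[8][8] = 3, so no sequence of fewer than 3 edits works. Backtracking through the table gives one optimal edit sequence (3 edits):
  zmmxsorz → zfmmxsorz (ins f @2)
  zfmmxsorz → zflmxsorz (sub m→l @3)
  zflmxsorz → zflmxsrz (del o @7)
Edit distance = 3.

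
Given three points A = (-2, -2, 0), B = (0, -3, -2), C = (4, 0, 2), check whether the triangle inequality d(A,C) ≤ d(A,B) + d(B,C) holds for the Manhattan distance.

d(A,B) = 2 + 1 + 2 = 5, d(B,C) = 4 + 3 + 4 = 11, d(A,C) = 6 + 2 + 2 = 10.
d(A,C) = 10 ≤ 5 + 11 = 16. Triangle inequality is satisfied.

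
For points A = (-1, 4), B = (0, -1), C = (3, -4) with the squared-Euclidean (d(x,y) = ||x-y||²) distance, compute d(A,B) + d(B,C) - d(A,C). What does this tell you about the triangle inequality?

d(A,B) = 1² + 5² = 26, d(B,C) = 3² + 3² = 18, d(A,C) = 4² + 8² = 80.
d(A,B) + d(B,C) - d(A,C) = 26 + 18 - 80 = 44 - 80 = -36. This is < 0, so the triangle inequality FAILS for these points (squared-Euclidean is not a metric).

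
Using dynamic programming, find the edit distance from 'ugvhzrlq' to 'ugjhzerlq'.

Let D[i][j] be the edit distance between the first i characters of 'ugvhzrlq' and the first j characters of 'ugjhzerlq', with D[i][0] = i, D[0][j] = j, and D[i][j] = D[i-1][j-1] if the characters match, else 1 + min(D[i-1][j], D[i][j-1], D[i-1][j-1]). Filling the table (rows: prefixes of 'ugvhzrlq', columns: prefixes of 'ugjhzerlq'):
     ε  u  g  j  h  z  e  r  l  q
  ε  0  1  2  3  4  5  6  7  8  9
  u  1  0  1  2  3  4  5  6  7  8
  g  2  1  0  1  2  3  4  5  6  7
  v  3  2  1  1  2  3  4  5  6  7
  h  4  3  2  2  1  2  3  4  5  6
  z  5  4  3  3  2  1  2  3  4  5
  r  6  5  4  4  3  2  2  2  3  4
  l  7  6  5  5  4  3  3  3  2  3
  q  8  7  6  6  5  4  4  4  3  2
The bottom-right entry gives D[8][9] = 2, so no sequence of fewer than 2 edits works. Backtracking through the table gives one optimal edit sequence (2 edits):
  ugvhzrlq → ugjhzrlq (sub v→j @3)
  ugjhzrlq → ugjhzerlq (ins e @6)
Edit distance = 2.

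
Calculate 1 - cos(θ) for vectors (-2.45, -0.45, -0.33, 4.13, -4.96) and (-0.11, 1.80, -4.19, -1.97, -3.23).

With u = (-2.45, -0.45, -0.33, 4.13, -4.96), v = (-0.11, 1.80, -4.19, -1.97, -3.23):
u·v = (-2.45)·(-0.11) + (-0.45)·1.8 + (-0.33)·(-4.19) + 4.13·(-1.97) + (-4.96)·(-3.23) = 0.2695 + (-0.81) + 1.3827 + (-8.1361) + 16.0208 = 8.7269.
|u| = √((-2.45)² + (-0.45)² + (-0.33)² + 4.13² + (-4.96)²) = √(6.0025 + 0.2025 + 0.1089 + 17.0569 + 24.6016) = √47.9724, |v| = √((-0.11)² + 1.8² + (-4.19)² + (-1.97)² + (-3.23)²) = √(0.0121 + 3.24 + 17.5561 + 3.8809 + 10.4329) = √35.122.
cos θ = (u·v)/(|u||v|) = 8.7269/(√47.9724·√35.122) ≈ 0.2126
Cosine distance = 1 - cos θ ≈ 1 - 0.2126 = 0.7874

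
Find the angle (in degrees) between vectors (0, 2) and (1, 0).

With u = (0, 2), v = (1, 0):
u·v = 0·1 + 2·0 = 0 + 0 = 0.
|u| = √(0² + 2²) = √4, |v| = √(1² + 0²) = √1, so |u||v| = √(4·1) = √4 = 2.
cos θ = (u·v)/(|u||v|) = 0/2 = 0 (the vectors are orthogonal)
θ = arccos(0) = 90°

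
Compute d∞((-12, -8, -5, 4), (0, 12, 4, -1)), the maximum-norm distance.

max(|x_i - y_i|) = max(|-12 - 0|, |-8 - 12|, |-5 - 4|, |4 - (-1)|) = max(12, 20, 9, 5) = 20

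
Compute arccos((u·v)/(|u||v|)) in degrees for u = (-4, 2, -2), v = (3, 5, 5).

With u = (-4, 2, -2), v = (3, 5, 5):
u·v = (-4)·3 + 2·5 + (-2)·5 = (-12) + 10 + (-10) = -12.
|u| = √((-4)² + 2² + (-2)²) = √24, |v| = √(3² + 5² + 5²) = √59, so |u||v| = √(24·59) = √1416.
cos θ = (u·v)/(|u||v|) = -12/√1416 ≈ -0.318896
θ = arccos(-0.318896) ≈ 108.6°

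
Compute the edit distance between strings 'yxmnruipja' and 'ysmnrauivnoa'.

Let D[i][j] be the edit distance between the first i characters of 'yxmnruipja' and the first j characters of 'ysmnrauivnoa', with D[i][0] = i, D[0][j] = j, and D[i][j] = D[i-1][j-1] if the characters match, else 1 + min(D[i-1][j], D[i][j-1], D[i-1][j-1]). Filling the table (rows: prefixes of 'yxmnruipja', columns: prefixes of 'ysmnrauivnoa'):
     ε  y  s  m  n  r  a  u  i  v  n  o  a
  ε  0  1  2  3  4  5  6  7  8  9 10 11 12
  y  1  0  1  2  3  4  5  6  7  8  9 10 11
  x  2  1  1  2  3  4  5  6  7  8  9 10 11
  m  3  2  2  1  2  3  4  5  6  7  8  9 10
  n  4  3  3  2  1  2  3  4  5  6  7  8  9
  r  5  4  4  3  2  1  2  3  4  5  6  7  8
  u  6  5  5  4  3  2  2  2  3  4  5  6  7
  i  7  6  6  5  4  3  3  3  2  3  4  5  6
  p  8  7  7  6  5  4  4  4  3  3  4  5  6
  j  9  8  8  7  6  5  5  5  4  4  4  5  6
  a 10  9  9  8  7  6  5  6  5  5  5  5  5
The bottom-right entry gives D[10][12] = 5, so no sequence of fewer than 5 edits works. Backtracking through the table gives one optimal edit sequence (5 edits):
  yxmnruipja → ysmnruipja (sub x→s @2)
  ysmnruipja → ysmnrauipja (ins a @6)
  ysmnrauipja → ysmnrauivpja (ins v @9)
  ysmnrauivpja → ysmnrauivnja (sub p→n @10)
  ysmnrauivnja → ysmnrauivnoa (sub j→o @11)
Edit distance = 5.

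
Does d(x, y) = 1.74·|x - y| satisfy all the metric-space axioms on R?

Yes. Since |x - y| is a metric on R and 1.74 > 0, the positive scalar multiple 1.74·|x - y| is also a metric: scaling by a positive constant preserves non-negativity, identity (d=0 ⟺ |x-y|=0 ⟺ x=y), symmetry, and the triangle inequality.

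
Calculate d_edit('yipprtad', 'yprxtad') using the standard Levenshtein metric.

Let D[i][j] be the edit distance between the first i characters of 'yipprtad' and the first j characters of 'yprxtad', with D[i][0] = i, D[0][j] = j, and D[i][j] = D[i-1][j-1] if the characters match, else 1 + min(D[i-1][j], D[i][j-1], D[i-1][j-1]). Filling the table (rows: prefixes of 'yipprtad', columns: prefixes of 'yprxtad'):
     ε  y  p  r  x  t  a  d
  ε  0  1  2  3  4  5  6  7
  y  1  0  1  2  3  4  5  6
  i  2  1  1  2  3  4  5  6
  p  3  2  1  2  3  4  5  6
  p  4  3  2  2  3  4  5  6
  r  5  4  3  2  3  4  5  6
  t  6  5  4  3  3  3  4  5
  a  7  6  5  4  4  4  3  4
  d  8  7  6  5  5  5  4  3
The bottom-right entry gives D[8][7] = 3, so no sequence of fewer than 3 edits works. Backtracking through the table gives one optimal edit sequence (3 edits):
  yipprtad → ypprtad (del i @2)
  ypprtad → yprrtad (sub p→r @3)
  yprrtad → yprxtad (sub r→x @4)
Edit distance = 3.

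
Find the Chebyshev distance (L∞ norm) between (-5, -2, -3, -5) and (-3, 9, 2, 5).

max(|x_i - y_i|) = max(|-5 - (-3)|, |-2 - 9|, |-3 - 2|, |-5 - 5|) = max(2, 11, 5, 10) = 11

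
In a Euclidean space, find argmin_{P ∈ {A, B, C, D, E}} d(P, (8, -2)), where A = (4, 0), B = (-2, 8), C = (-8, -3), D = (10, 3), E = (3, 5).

Distances: d(A) ≈ 4.4721, d(B) ≈ 14.1421, d(C) ≈ 16.0312, d(D) ≈ 5.3852, d(E) ≈ 8.6023. Nearest: A = (4, 0) with distance 4.4721.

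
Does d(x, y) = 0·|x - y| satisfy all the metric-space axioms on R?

No. With c = 0, d(x,y) = 0 for all x, y. This fails identity of indiscernibles: d(3, 6) = 0 but 3 ≠ 6.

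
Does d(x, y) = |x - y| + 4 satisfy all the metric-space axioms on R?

No. d fails identity of indiscernibles (specifically d(x,x) = 0): d(-3, -3) = |-3 - (-3)| + 4 = 0 + 4 = 4 ≠ 0.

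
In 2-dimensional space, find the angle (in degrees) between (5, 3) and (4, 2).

With u = (5, 3), v = (4, 2):
u·v = 5·4 + 3·2 = 20 + 6 = 26.
|u| = √(5² + 3²) = √34, |v| = √(4² + 2²) = √20, so |u||v| = √(34·20) = √680.
cos θ = (u·v)/(|u||v|) = 26/√680 ≈ 0.997054
θ = arccos(0.997054) ≈ 4.4°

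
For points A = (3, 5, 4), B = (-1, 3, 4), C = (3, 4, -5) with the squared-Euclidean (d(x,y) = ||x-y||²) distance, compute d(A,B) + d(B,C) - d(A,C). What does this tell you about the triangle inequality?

d(A,B) = 4² + 2² + 0² = 20, d(B,C) = 4² + 1² + 9² = 98, d(A,C) = 0² + 1² + 9² = 82.
d(A,B) + d(B,C) - d(A,C) = 20 + 98 - 82 = 118 - 82 = 36. This is ≥ 0, so the triangle inequality holds for these points.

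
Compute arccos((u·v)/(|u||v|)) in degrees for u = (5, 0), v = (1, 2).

With u = (5, 0), v = (1, 2):
u·v = 5·1 + 0·2 = 5 + 0 = 5.
|u| = √(5² + 0²) = √25, |v| = √(1² + 2²) = √5, so |u||v| = √(25·5) = √125.
cos θ = (u·v)/(|u||v|) = 5/√125 ≈ 0.447214
θ = arccos(0.447214) ≈ 63.43°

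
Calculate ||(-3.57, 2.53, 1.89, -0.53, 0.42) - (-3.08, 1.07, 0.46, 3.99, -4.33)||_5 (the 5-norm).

(Σ|x_i - y_i|^5)^(1/5) = (|-3.57 - (-3.08)|^5 + |2.53 - 1.07|^5 + |1.89 - 0.46|^5 + |-0.53 - 3.99|^5 + |0.42 - (-4.33)|^5)^(1/5)
= (0.49^5 + 1.46^5 + 1.43^5 + 4.52^5 + 4.75^5)^(1/5) ≈ (0.0282 + 6.6338 + 5.9797 + 1886.6536 + 2418.0654)^(1/5) = (4317.3607)^(1/5) ≈ 5.3339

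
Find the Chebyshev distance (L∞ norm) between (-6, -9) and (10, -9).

max(|x_i - y_i|) = max(|-6 - 10|, |-9 - (-9)|) = max(16, 0) = 16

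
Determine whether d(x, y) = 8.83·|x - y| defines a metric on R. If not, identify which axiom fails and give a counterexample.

Yes. Since |x - y| is a metric on R and 8.83 > 0, the positive scalar multiple 8.83·|x - y| is also a metric: scaling by a positive constant preserves non-negativity, identity (d=0 ⟺ |x-y|=0 ⟺ x=y), symmetry, and the triangle inequality.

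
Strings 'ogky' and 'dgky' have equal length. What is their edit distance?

Let D[i][j] be the edit distance between the first i characters of 'ogky' and the first j characters of 'dgky', with D[i][0] = i, D[0][j] = j, and D[i][j] = D[i-1][j-1] if the characters match, else 1 + min(D[i-1][j], D[i][j-1], D[i-1][j-1]). Filling the table (rows: prefixes of 'ogky', columns: prefixes of 'dgky'):
     ε  d  g  k  y
  ε  0  1  2  3  4
  o  1  1  2  3  4
  g  2  2  1  2  3
  k  3  3  2  1  2
  y  4  4  3  2  1
The bottom-right entry gives D[4][4] = 1, so no sequence of fewer than 1 edit works. Backtracking through the table gives one optimal edit sequence (1 edit):
  ogky → dgky (sub o→d @1)
Edit distance = 1.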